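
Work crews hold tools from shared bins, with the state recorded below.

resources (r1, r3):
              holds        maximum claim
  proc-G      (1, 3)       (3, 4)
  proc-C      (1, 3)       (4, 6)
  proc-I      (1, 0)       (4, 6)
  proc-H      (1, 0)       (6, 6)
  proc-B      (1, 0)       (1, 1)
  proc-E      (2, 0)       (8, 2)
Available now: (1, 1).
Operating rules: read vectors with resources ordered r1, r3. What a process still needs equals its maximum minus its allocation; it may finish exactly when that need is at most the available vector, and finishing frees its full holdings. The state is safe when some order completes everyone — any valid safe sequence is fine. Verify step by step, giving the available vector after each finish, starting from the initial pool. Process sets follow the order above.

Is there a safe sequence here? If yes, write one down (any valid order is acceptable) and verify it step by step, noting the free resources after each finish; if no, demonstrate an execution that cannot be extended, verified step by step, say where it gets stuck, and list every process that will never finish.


SAFE — a valid safe sequence is proc-B, proc-G, proc-C, proc-I, proc-H, proc-E.
Key observation: proc-B marks the first exact bind of the order: its need (0, 1) fits the free (1, 1) with zero slack on a requested resource.
Check, step by step:
  pool = (1, 1)
  run proc-B (needs (0, 1), free (1, 1)); after release of (1, 0) the pool is (2, 1)
  run proc-G (needs (2, 1), free (2, 1)); after release of (1, 3) the pool is (3, 4)
  run proc-C (needs (3, 3), free (3, 4)); after release of (1, 3) the pool is (4, 7)
  run proc-I (needs (3, 6), free (4, 7)); after release of (1, 0) the pool is (5, 7)
  run proc-H (needs (5, 6), free (5, 7)); after release of (1, 0) the pool is (6, 7)
  run proc-E (needs (6, 2), free (6, 7)); after release of (2, 0) the pool is (8, 7)


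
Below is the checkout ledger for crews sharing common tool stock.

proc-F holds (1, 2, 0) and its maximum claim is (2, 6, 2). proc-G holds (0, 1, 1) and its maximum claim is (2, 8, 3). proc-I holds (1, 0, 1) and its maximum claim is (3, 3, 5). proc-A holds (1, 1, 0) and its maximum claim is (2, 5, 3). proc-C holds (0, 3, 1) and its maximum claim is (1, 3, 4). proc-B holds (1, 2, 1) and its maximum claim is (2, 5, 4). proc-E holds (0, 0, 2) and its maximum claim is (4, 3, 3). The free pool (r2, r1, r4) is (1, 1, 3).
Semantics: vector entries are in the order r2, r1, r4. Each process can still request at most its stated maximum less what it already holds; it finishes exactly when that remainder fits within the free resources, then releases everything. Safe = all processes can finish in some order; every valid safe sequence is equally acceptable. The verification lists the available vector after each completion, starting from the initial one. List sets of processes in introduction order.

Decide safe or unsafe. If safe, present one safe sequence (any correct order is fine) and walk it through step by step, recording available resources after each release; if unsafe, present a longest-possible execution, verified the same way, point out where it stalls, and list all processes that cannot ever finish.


SAFE, for example via the order proc-C, proc-A, proc-I, proc-F, proc-E, proc-G, proc-B.
Key observation: proc-C marks the first exact bind of the order: its need (1, 0, 3) fits the free (1, 1, 3) with zero slack on a requested resource.
Verifying each step:
  pool = (1, 1, 3)
  proc-C needs (1, 0, 3) <= (1, 1, 3) -> finishes; pool += (0, 3, 1) = (1, 4, 4)
  proc-A needs (1, 4, 3) <= (1, 4, 4) -> finishes; pool += (1, 1, 0) = (2, 5, 4)
  proc-I needs (2, 3, 4) <= (2, 5, 4) -> finishes; pool += (1, 0, 1) = (3, 5, 5)
  proc-F needs (1, 4, 2) <= (3, 5, 5) -> finishes; pool += (1, 2, 0) = (4, 7, 5)
  proc-E needs (4, 3, 1) <= (4, 7, 5) -> finishes; pool += (0, 0, 2) = (4, 7, 7)
  proc-G needs (2, 7, 2) <= (4, 7, 7) -> finishes; pool += (0, 1, 1) = (4, 8, 8)
  proc-B needs (1, 3, 3) <= (4, 8, 8) -> finishes; pool += (1, 2, 1) = (5, 10, 9)


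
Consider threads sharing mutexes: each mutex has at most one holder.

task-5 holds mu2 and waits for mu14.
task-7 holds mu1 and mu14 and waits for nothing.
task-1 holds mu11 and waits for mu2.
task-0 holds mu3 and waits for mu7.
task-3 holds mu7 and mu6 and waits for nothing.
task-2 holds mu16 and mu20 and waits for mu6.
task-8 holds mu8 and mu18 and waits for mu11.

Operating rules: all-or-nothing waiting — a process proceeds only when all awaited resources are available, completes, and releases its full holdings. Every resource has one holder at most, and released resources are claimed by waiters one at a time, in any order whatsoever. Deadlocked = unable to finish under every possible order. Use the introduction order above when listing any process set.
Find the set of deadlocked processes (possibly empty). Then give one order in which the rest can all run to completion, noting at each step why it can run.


No process is deadlocked.
Key observation: there is no circular wait here — follow any chain and it reaches a process that is free to run now.
A valid finishing order for the others: task-3, task-7, task-5, task-1, task-8, task-0, task-2.
Check, step by step:
  task-3 waits on nothing -> runs at once and releases mu7 and mu6
  task-7 waits on nothing -> runs at once and releases mu1 and mu14
  task-5 waits on mu14 — all released -> runs and releases mu2
  task-1 waits on mu2 — all released -> runs and releases mu11
  task-8 waits on mu11 — all released -> runs and releases mu8 and mu18
  task-0 waits on mu7 — all released -> runs and releases mu3
  task-2 waits on mu6 — all released -> runs and releases mu16 and mu20


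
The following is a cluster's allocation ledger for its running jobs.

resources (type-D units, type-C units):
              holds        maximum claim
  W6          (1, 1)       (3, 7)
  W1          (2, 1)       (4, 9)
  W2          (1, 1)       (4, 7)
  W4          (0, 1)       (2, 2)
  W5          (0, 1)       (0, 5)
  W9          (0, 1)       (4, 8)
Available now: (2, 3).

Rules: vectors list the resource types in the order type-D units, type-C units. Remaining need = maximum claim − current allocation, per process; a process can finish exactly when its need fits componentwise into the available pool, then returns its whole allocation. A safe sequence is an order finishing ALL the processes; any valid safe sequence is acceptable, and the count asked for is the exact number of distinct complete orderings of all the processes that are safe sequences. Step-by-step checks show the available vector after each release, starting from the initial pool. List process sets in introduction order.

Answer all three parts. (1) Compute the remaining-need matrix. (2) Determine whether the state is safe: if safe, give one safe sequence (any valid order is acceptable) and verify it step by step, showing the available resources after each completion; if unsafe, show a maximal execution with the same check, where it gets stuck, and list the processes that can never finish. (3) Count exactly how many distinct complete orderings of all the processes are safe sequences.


(1) Remaining need (order type-D units, type-C units):
  W6: (2, 6)
  W1: (2, 8)
  W2: (3, 6)
  W4: (2, 1)
  W5: (0, 4)
  W9: (4, 7)
(2) The state is UNSAFE.
Key observation: after W4, W5 complete, (2, 5) is the best the pool ever gets, yet each leftover process wants more type-C units.
A maximal execution: W4, W5 — then nothing else fits. Verifying each step:
  pool = (2, 3)
  W4: need (2, 1) fits (2, 3); releases (0, 1), pool now (2, 4)
  W5: need (0, 4) fits (2, 4); releases (0, 1), pool now (2, 5)
  W6 still needs (2, 6) but only (2, 5) is free — short on type-C units
  W1 still needs (2, 8) but only (2, 5) is free — short on type-C units
  W2 still needs (3, 6) but only (2, 5) is free — short on type-D units and type-C units
  W9 still needs (4, 7) but only (2, 5) is free — short on type-D units and type-C units
Never able to finish: W6, W1, W2 and W9.
(3) The exact count: 0 of the possible complete orderings are safe sequences.


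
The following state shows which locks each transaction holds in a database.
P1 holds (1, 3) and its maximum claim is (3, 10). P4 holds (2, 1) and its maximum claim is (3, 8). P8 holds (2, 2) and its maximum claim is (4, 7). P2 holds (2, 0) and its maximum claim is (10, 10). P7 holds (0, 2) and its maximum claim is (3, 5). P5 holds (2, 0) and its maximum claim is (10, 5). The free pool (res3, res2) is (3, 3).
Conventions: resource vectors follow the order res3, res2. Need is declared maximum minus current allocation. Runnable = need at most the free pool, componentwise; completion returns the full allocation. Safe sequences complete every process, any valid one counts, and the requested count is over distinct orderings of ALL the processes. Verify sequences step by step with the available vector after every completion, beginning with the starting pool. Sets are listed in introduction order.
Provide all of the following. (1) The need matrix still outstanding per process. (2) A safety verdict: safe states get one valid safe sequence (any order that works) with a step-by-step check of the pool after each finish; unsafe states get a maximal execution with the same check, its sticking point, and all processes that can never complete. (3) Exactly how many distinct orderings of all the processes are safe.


(1) Need matrix, components ordered res3, res2:
  P1: (2, 7)
  P4: (1, 7)
  P8: (2, 5)
  P2: (8, 10)
  P7: (3, 3)
  P5: (8, 5)
(2) SAFE, for example via the order P7, P8, P4, P1, P5, P2.
Key observation: reading the order forward, P7 is the first process whose need (3, 3) meets the free pool (3, 3) exactly on a resource it requests.
Verifying each step:
  pool = (3, 3)
  run P7 (needs (3, 3), free (3, 3)); after release of (0, 2) the pool is (3, 5)
  run P8 (needs (2, 5), free (3, 5)); after release of (2, 2) the pool is (5, 7)
  run P4 (needs (1, 7), free (5, 7)); after release of (2, 1) the pool is (7, 8)
  run P1 (needs (2, 7), free (7, 8)); after release of (1, 3) the pool is (8, 11)
  run P5 (needs (8, 5), free (8, 11)); after release of (2, 0) the pool is (10, 11)
  run P2 (needs (8, 10), free (10, 11)); after release of (2, 0) the pool is (12, 11)
(3) Exactly 4 of the possible complete orderings are safe sequences.


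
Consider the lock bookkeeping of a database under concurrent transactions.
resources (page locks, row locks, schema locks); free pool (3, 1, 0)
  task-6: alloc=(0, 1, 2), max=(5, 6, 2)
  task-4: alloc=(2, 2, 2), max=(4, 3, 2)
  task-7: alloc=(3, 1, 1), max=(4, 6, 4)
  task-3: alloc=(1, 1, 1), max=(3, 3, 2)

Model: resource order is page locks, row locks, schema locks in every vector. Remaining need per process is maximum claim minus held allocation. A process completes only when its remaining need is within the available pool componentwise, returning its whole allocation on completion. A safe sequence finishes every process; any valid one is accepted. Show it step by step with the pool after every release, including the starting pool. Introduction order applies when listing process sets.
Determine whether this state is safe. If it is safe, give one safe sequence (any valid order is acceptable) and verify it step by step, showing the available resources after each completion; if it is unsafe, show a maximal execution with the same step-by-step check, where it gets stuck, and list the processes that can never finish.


The state is UNSAFE.
Key observation: after task-4, task-3 complete, (6, 4, 3) is the best the pool ever gets, yet each leftover process wants more row locks.
The run task-4, task-3 cannot be extended any further. Walking it through:
  pool = (3, 1, 0)
  run task-4 (needs (2, 1, 0), free (3, 1, 0)); after release of (2, 2, 2) the pool is (5, 3, 2)
  run task-3 (needs (2, 2, 1), free (5, 3, 2)); after release of (1, 1, 1) the pool is (6, 4, 3)
  task-6 cannot run: need (5, 5, 0) vs free (6, 4, 3) (insufficient row locks)
  task-7 cannot run: need (1, 5, 3) vs free (6, 4, 3) (insufficient row locks)
Permanently blocked: task-6 and task-7.


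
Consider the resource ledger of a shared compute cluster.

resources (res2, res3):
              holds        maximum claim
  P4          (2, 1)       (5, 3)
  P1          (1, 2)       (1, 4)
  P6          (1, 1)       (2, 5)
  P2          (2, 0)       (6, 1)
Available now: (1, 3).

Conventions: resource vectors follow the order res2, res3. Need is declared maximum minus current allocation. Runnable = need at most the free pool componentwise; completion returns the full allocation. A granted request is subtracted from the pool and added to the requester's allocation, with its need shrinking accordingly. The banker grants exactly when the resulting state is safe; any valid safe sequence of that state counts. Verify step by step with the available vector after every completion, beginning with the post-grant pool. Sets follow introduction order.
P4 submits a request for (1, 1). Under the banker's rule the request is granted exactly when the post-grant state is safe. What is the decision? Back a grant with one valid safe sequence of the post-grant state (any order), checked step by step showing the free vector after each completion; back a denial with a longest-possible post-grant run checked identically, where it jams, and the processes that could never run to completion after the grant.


GRANT. The post-grant state is safe; one safe sequence: P1, P6, P4, P2.
Key observation: with (0, 2) left after the transfer, P1 can run at once — the state stays safe.
Verifying the post-grant state step by step:
  pool = (0, 2)
  P1: need (0, 2) fits (0, 2); releases (1, 2), pool now (1, 4)
  P6: need (1, 4) fits (1, 4); releases (1, 1), pool now (2, 5)
  P4: need (2, 1) fits (2, 5); releases (3, 2), pool now (5, 7)
  P2: need (4, 1) fits (5, 7); releases (2, 0), pool now (7, 7)


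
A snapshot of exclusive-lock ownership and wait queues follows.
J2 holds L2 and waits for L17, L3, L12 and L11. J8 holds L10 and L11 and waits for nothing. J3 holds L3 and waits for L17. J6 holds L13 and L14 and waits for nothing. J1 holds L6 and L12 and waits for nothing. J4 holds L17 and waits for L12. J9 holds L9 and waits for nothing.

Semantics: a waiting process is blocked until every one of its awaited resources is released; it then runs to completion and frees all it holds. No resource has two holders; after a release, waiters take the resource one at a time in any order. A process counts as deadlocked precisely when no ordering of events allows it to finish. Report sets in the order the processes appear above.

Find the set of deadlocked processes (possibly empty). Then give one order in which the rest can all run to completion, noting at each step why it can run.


Nothing here is deadlocked.
Key observation: every chain of waits terminates; starting from the processes that wait on nothing, all the rest unlock in turn.
The rest can finish in the order J1, J9, J4, J8, J3, J2, J6.
Walking it through:
  J1 waits on nothing -> runs at once and releases L6 and L12
  J9 waits on nothing -> runs at once and releases L9
  run J4 (all its waits — L12 — are resolved); releases L17
  J8 waits on nothing -> runs at once and releases L10 and L11
  run J3 (all its waits — L17 — are resolved); releases L3
  run J2 (all its waits — L17, L3, L12 and L11 — are resolved); releases L2
  J6 waits on nothing -> runs at once and releases L13 and L14


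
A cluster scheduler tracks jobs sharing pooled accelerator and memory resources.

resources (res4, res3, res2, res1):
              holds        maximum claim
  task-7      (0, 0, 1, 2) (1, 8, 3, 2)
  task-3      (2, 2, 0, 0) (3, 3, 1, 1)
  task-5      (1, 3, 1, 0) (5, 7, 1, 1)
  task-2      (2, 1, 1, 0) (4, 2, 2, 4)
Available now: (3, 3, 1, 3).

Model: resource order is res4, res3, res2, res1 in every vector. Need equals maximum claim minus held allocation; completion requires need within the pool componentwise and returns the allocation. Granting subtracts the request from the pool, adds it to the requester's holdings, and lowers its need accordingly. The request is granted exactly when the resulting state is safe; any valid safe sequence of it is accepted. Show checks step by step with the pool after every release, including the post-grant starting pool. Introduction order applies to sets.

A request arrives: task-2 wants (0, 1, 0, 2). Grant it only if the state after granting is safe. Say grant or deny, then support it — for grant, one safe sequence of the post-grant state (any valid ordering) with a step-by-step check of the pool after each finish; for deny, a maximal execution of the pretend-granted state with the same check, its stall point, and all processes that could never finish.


DENY — the pretend-granted state is unsafe.
Key observation: after task-3, task-5 the pool peaks at (6, 7, 2, 1), and each blocked process is short somewhere: task-7 on res3; task-2 on res1.
After a pretend grant, a maximal execution: task-3, task-5 — then nothing else fits. Verifying each step:
  pool = (3, 2, 1, 1)
  task-3 needs (1, 1, 1, 1) <= (3, 2, 1, 1) -> finishes; pool += (2, 2, 0, 0) = (5, 4, 1, 1)
  task-5 needs (4, 4, 0, 1) <= (5, 4, 1, 1) -> finishes; pool += (1, 3, 1, 0) = (6, 7, 2, 1)
  blocked: task-7 wants (1, 8, 2, 0), pool (6, 7, 2, 1) — not enough res3
  blocked: task-2 wants (2, 0, 1, 2), pool (6, 7, 2, 1) — not enough res1
Had the request been granted, task-7 and task-2 could never finish.


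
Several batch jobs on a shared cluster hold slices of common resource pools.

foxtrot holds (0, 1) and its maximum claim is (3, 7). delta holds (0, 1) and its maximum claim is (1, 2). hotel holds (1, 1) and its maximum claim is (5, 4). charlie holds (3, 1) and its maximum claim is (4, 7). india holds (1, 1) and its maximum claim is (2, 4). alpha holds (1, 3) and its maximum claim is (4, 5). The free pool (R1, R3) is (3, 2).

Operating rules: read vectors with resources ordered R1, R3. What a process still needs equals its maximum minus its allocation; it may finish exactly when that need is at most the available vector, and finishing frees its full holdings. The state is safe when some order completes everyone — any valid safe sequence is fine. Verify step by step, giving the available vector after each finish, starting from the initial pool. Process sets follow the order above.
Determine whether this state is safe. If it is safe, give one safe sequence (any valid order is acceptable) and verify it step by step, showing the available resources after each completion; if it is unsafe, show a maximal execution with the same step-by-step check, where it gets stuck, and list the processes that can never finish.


SAFE, for example via the order alpha, india, foxtrot, charlie, hotel, delta.
Key observation: alpha marks the first exact bind of the order: its need (3, 2) fits the free (3, 2) with zero slack on a requested resource.
Check, step by step:
  pool = (3, 2)
  alpha needs (3, 2) <= (3, 2) -> finishes; pool += (1, 3) = (4, 5)
  india needs (1, 3) <= (4, 5) -> finishes; pool += (1, 1) = (5, 6)
  foxtrot needs (3, 6) <= (5, 6) -> finishes; pool += (0, 1) = (5, 7)
  charlie needs (1, 6) <= (5, 7) -> finishes; pool += (3, 1) = (8, 8)
  hotel needs (4, 3) <= (8, 8) -> finishes; pool += (1, 1) = (9, 9)
  delta needs (1, 1) <= (9, 9) -> finishes; pool += (0, 1) = (9, 10)


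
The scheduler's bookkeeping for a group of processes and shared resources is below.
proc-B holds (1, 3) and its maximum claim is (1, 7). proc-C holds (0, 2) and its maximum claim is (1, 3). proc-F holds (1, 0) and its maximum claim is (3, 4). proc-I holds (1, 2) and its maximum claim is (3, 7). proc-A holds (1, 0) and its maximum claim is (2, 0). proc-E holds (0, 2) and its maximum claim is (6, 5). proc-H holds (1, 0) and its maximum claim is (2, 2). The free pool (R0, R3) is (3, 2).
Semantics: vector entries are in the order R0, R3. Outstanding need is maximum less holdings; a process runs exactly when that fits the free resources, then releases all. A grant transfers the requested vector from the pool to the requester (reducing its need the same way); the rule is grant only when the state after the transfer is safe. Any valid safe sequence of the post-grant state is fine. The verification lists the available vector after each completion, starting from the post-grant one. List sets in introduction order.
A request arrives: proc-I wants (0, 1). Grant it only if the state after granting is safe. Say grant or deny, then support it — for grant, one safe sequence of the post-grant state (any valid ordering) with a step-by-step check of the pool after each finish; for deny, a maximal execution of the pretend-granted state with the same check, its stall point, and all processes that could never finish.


DENY — the pretend-granted state is unsafe.
Key observation: after proc-C, proc-H, proc-A the pool peaks at (5, 3), and each blocked process is short somewhere: proc-B on R3; proc-F on R3; proc-I on R3; proc-E on R0.
Pretend the grant happened; the run proc-C, proc-H, proc-A goes as far as possible. Check, step by step:
  pool = (3, 1)
  run proc-C (needs (1, 1), free (3, 1)); after release of (0, 2) the pool is (3, 3)
  run proc-H (needs (1, 2), free (3, 3)); after release of (1, 0) the pool is (4, 3)
  run proc-A (needs (1, 0), free (4, 3)); after release of (1, 0) the pool is (5, 3)
  proc-B still needs (0, 4) but only (5, 3) is free — short on R3
  proc-F still needs (2, 4) but only (5, 3) is free — short on R3
  proc-I still needs (2, 4) but only (5, 3) is free — short on R3
  proc-E still needs (6, 3) but only (5, 3) is free — short on R0
Had the request been granted, proc-B, proc-F, proc-I and proc-E could never finish.


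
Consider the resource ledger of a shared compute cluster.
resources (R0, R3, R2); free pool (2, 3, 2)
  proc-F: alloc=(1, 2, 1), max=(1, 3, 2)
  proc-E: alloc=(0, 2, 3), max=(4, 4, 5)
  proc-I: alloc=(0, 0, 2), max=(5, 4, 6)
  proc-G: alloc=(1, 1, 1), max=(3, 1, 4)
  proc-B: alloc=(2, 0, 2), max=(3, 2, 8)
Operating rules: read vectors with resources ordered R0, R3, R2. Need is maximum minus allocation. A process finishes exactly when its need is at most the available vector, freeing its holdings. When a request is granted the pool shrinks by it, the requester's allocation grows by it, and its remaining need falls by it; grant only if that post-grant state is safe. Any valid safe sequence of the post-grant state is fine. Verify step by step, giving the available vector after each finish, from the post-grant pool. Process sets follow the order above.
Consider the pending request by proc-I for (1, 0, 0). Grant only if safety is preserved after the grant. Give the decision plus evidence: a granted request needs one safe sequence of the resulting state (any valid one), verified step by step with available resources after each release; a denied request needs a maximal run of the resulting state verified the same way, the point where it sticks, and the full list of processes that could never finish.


DENY — the pretend-granted state is unsafe.
Key observation: after proc-F, proc-G the pool peaks at (3, 6, 4), and each blocked process is short somewhere: proc-E on R0; proc-I on R0; proc-B on R2.
Pretend the grant happened; the run proc-F, proc-G goes as far as possible. Verifying each step:
  pool = (1, 3, 2)
  run proc-F (needs (0, 1, 1), free (1, 3, 2)); after release of (1, 2, 1) the pool is (2, 5, 3)
  run proc-G (needs (2, 0, 3), free (2, 5, 3)); after release of (1, 1, 1) the pool is (3, 6, 4)
  proc-E still needs (4, 2, 2) but only (3, 6, 4) is free — short on R0
  proc-I still needs (4, 4, 4) but only (3, 6, 4) is free — short on R0
  proc-B still needs (1, 2, 6) but only (3, 6, 4) is free — short on R2
Had the request been granted, proc-E, proc-I and proc-B could never finish.


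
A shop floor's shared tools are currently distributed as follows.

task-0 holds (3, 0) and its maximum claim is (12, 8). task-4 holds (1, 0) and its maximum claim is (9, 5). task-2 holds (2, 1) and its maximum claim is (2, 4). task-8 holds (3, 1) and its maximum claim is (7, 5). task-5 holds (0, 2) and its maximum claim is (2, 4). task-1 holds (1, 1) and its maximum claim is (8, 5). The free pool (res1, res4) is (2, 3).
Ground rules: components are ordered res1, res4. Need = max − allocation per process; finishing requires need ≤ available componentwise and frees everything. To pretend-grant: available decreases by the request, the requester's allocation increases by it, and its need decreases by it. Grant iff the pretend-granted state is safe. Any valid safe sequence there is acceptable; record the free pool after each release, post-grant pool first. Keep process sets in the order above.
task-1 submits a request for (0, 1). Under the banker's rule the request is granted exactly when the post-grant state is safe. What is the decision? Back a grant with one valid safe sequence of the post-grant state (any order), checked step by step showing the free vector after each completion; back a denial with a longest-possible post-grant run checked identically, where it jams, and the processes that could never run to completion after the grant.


GRANT: granting preserves safety; a valid post-grant sequence is task-5, task-2, task-8, task-1, task-4, task-0.
Key observation: granting shrinks the pool to (2, 2), yet task-5 still fits and the chain goes through.
Step-by-step check of the post-grant state:
  pool = (2, 2)
  run task-5 (needs (2, 2), free (2, 2)); after release of (0, 2) the pool is (2, 4)
  run task-2 (needs (0, 3), free (2, 4)); after release of (2, 1) the pool is (4, 5)
  run task-8 (needs (4, 4), free (4, 5)); after release of (3, 1) the pool is (7, 6)
  run task-1 (needs (7, 3), free (7, 6)); after release of (1, 2) the pool is (8, 8)
  run task-4 (needs (8, 5), free (8, 8)); after release of (1, 0) the pool is (9, 8)
  run task-0 (needs (9, 8), free (9, 8)); after release of (3, 0) the pool is (12, 8)


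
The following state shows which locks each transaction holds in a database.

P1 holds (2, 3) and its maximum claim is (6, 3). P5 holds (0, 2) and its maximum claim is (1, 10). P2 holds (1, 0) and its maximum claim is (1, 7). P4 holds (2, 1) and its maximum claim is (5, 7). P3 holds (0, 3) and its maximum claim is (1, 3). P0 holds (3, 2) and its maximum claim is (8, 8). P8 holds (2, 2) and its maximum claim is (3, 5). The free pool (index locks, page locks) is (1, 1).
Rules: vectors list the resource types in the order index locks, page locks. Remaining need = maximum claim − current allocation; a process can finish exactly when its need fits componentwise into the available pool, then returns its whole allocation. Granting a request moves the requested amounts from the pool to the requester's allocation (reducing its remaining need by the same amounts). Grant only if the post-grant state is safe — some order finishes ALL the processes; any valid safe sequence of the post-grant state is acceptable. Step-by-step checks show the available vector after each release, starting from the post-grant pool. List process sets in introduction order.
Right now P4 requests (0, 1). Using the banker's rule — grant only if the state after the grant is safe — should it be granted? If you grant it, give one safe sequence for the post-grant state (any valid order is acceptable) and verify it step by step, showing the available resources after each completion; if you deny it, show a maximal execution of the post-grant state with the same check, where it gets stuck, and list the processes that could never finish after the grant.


GRANT — the state after the grant stays safe, e.g. via P3, P8, P4, P0, P5, P1, P2.
Key observation: even at the reduced pool (1, 0), P3 fits immediately, so safety survives the grant.
Check on the post-grant state, step by step:
  pool = (1, 0)
  P3: need (1, 0) fits (1, 0); releases (0, 3), pool now (1, 3)
  P8: need (1, 3) fits (1, 3); releases (2, 2), pool now (3, 5)
  P4: need (3, 5) fits (3, 5); releases (2, 2), pool now (5, 7)
  P0: need (5, 6) fits (5, 7); releases (3, 2), pool now (8, 9)
  P5: need (1, 8) fits (8, 9); releases (0, 2), pool now (8, 11)
  P1: need (4, 0) fits (8, 11); releases (2, 3), pool now (10, 14)
  P2: need (0, 7) fits (10, 14); releases (1, 0), pool now (11, 14)


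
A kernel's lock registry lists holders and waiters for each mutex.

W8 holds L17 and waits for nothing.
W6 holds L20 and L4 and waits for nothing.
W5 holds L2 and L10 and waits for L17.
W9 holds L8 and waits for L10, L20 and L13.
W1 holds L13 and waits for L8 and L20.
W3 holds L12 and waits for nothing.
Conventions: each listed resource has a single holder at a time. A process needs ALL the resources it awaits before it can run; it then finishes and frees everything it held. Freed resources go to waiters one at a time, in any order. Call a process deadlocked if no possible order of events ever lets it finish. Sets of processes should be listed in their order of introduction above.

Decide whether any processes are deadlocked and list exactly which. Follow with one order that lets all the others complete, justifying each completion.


The deadlocked set is W9 and W1.
Key observation: the wait chain closes on itself along W9 -> W1 -> W9; no other process is dragged down with it.
One completion order for the rest: W6, W3, W8, W5.
Check, step by step:
  W6 waits on nothing -> runs at once and releases L20 and L4
  W3 waits on nothing -> runs at once and releases L12
  W8 waits on nothing -> runs at once and releases L17
  run W5 (all its waits — L17 — are resolved); releases L2 and L10


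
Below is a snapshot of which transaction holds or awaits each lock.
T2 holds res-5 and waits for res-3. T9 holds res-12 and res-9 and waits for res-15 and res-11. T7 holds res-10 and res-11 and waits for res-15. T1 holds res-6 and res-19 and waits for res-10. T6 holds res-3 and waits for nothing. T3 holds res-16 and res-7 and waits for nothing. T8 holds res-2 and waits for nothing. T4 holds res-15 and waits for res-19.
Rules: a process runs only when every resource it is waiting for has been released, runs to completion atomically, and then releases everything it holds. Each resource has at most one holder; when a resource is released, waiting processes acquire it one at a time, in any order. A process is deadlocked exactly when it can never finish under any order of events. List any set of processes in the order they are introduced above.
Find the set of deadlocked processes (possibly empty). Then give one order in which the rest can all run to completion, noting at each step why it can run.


The deadlocked set is T9, T7, T1 and T4.
Key observation: nobody on the ring T7 -> T4 -> T1 -> T7 can start until another member finishes, which never happens; T9 waits into the deadlock from upstream.
A valid finishing order for the others: T8, T6, T3, T2.
Step-by-step check:
  T8: no waits; runs immediately, freeing res-2
  T6: no waits; runs immediately, freeing res-3
  T3: no waits; runs immediately, freeing res-16 and res-7
  run T2 (all its waits — res-3 — are resolved); releases res-5


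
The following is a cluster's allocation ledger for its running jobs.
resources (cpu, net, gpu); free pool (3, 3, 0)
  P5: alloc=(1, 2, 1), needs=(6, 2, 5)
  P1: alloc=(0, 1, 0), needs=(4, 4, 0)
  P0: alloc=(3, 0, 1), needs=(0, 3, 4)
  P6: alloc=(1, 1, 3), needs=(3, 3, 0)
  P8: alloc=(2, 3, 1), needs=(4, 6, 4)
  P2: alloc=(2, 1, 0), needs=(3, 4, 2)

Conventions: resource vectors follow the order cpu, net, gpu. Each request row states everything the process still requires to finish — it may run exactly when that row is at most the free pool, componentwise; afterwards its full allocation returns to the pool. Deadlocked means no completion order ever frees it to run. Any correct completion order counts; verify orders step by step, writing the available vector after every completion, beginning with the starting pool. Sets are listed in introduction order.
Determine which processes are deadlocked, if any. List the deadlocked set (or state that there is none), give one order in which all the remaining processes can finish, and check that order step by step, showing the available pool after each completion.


Deadlocked set: P5, P0 and P8.
Key observation: even finishing P6, P2, P1 leaves just (6, 6, 3) free — too little gpu for any of the remaining processes.
The rest can finish in the order P6, P2, P1. Step-by-step check:
  pool = (3, 3, 0)
  run P6 (needs (3, 3, 0), free (3, 3, 0)); after release of (1, 1, 3) the pool is (4, 4, 3)
  run P2 (needs (3, 4, 2), free (4, 4, 3)); after release of (2, 1, 0) the pool is (6, 5, 3)
  run P1 (needs (4, 4, 0), free (6, 5, 3)); after release of (0, 1, 0) the pool is (6, 6, 3)
None of the blocked processes ever fits:
  P5 cannot run: need (6, 2, 5) vs free (6, 6, 3) (insufficient gpu)
  P0 cannot run: need (0, 3, 4) vs free (6, 6, 3) (insufficient gpu)
  P8 cannot run: need (4, 6, 4) vs free (6, 6, 3) (insufficient gpu)


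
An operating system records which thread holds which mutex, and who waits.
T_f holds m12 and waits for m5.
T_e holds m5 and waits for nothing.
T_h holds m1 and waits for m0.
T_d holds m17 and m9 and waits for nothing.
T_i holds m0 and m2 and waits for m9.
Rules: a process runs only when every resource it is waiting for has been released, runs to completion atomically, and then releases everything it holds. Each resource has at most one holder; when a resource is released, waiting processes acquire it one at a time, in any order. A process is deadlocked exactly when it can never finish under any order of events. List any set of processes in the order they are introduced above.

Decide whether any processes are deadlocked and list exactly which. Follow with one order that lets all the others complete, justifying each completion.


The deadlocked set is empty.
Key observation: although several processes wait, no cycle exists — each chain bottoms out at a free runner.
One completion order for the rest: T_d, T_i, T_e, T_f, T_h.
Step-by-step check:
  T_d waits on nothing -> runs at once and releases m17 and m9
  T_i waits on m9 — all released -> runs and releases m0 and m2
  T_e waits on nothing -> runs at once and releases m5
  T_f waits on m5 — all released -> runs and releases m12
  T_h waits on m0 — all released -> runs and releases m1


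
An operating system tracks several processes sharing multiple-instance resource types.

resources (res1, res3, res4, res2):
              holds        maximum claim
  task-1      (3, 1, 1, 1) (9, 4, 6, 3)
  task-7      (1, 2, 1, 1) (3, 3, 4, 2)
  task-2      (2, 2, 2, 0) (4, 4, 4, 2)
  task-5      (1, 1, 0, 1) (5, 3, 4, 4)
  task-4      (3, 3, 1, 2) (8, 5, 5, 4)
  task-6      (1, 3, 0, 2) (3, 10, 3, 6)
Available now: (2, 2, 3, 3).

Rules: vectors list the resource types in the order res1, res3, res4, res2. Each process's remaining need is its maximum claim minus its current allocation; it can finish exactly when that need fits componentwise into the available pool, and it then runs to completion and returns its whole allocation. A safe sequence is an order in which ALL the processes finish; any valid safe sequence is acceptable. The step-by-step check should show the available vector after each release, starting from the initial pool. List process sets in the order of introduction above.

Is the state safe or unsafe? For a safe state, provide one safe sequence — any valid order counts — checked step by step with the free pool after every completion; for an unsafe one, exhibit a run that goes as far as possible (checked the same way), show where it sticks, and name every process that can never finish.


SAFE. One safe sequence: task-7, task-2, task-4, task-5, task-1, task-6.
Key observation: task-7 marks the first exact bind of the order: its need (2, 1, 3, 1) fits the free (2, 2, 3, 3) with zero slack on a requested resource.
Walking it through:
  pool = (2, 2, 3, 3)
  task-7 needs (2, 1, 3, 1) <= (2, 2, 3, 3) -> finishes; pool += (1, 2, 1, 1) = (3, 4, 4, 4)
  task-2 needs (2, 2, 2, 2) <= (3, 4, 4, 4) -> finishes; pool += (2, 2, 2, 0) = (5, 6, 6, 4)
  task-4 needs (5, 2, 4, 2) <= (5, 6, 6, 4) -> finishes; pool += (3, 3, 1, 2) = (8, 9, 7, 6)
  task-5 needs (4, 2, 4, 3) <= (8, 9, 7, 6) -> finishes; pool += (1, 1, 0, 1) = (9, 10, 7, 7)
  task-1 needs (6, 3, 5, 2) <= (9, 10, 7, 7) -> finishes; pool += (3, 1, 1, 1) = (12, 11, 8, 8)
  task-6 needs (2, 7, 3, 4) <= (12, 11, 8, 8) -> finishes; pool += (1, 3, 0, 2) = (13, 14, 8, 10)


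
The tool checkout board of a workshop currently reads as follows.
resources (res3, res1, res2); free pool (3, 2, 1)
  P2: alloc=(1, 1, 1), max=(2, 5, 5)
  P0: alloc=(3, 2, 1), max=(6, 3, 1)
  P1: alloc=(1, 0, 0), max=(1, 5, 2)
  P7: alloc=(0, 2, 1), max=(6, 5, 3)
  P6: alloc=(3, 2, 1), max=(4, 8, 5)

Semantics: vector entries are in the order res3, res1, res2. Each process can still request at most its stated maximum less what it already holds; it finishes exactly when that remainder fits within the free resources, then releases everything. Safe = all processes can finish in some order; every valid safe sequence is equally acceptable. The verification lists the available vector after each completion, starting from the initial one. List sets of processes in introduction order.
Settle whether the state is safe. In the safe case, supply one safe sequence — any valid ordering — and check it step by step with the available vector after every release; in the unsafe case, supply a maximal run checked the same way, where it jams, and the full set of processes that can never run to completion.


UNSAFE.
Key observation: once P0, P7, P1 finish, the pool peaks at (7, 6, 3) — and every remaining process still needs more res2 than that.
Going as far as possible: P0, P7, P1; after that, nothing fits. Verifying each step:
  pool = (3, 2, 1)
  run P0 (needs (3, 1, 0), free (3, 2, 1)); after release of (3, 2, 1) the pool is (6, 4, 2)
  run P7 (needs (6, 3, 2), free (6, 4, 2)); after release of (0, 2, 1) the pool is (6, 6, 3)
  run P1 (needs (0, 5, 2), free (6, 6, 3)); after release of (1, 0, 0) the pool is (7, 6, 3)
  P2 cannot run: need (1, 4, 4) vs free (7, 6, 3) (insufficient res2)
  P6 cannot run: need (1, 6, 4) vs free (7, 6, 3) (insufficient res2)
Permanently blocked: P2 and P6.


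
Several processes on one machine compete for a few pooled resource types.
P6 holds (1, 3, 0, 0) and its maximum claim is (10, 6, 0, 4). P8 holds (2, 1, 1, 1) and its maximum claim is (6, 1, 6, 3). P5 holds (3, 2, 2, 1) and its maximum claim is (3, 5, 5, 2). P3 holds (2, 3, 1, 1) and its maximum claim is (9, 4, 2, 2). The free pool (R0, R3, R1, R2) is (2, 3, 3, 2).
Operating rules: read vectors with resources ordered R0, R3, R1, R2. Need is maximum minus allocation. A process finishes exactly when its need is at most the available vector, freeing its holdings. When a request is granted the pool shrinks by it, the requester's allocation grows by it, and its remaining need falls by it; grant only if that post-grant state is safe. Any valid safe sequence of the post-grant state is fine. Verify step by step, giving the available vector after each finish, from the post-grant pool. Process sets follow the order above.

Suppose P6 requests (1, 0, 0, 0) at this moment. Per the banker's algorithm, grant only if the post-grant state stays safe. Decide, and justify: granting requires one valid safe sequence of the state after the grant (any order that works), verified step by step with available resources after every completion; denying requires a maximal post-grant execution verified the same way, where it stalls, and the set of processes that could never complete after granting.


DENY. Granting would leave the state unsafe.
Key observation: the wall is R0: completing P5, P8 brings the pool only to (6, 6, 6, 4), and all the rest need more.
Pretend the grant happened; the run P5, P8 goes as far as possible. Check, step by step:
  pool = (1, 3, 3, 2)
  run P5 (needs (0, 3, 3, 1), free (1, 3, 3, 2)); after release of (3, 2, 2, 1) the pool is (4, 5, 5, 3)
  run P8 (needs (4, 0, 5, 2), free (4, 5, 5, 3)); after release of (2, 1, 1, 1) the pool is (6, 6, 6, 4)
  P6 still needs (8, 3, 0, 4) but only (6, 6, 6, 4) is free — short on R0
  P3 still needs (7, 1, 1, 1) but only (6, 6, 6, 4) is free — short on R0
Had the request been granted, P6 and P3 could never finish.
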